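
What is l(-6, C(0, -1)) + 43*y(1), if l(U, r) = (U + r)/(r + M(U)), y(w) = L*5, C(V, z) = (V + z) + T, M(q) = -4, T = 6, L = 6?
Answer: 1289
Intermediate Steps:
C(V, z) = 6 + V + z (C(V, z) = (V + z) + 6 = 6 + V + z)
y(w) = 30 (y(w) = 6*5 = 30)
l(U, r) = (U + r)/(-4 + r) (l(U, r) = (U + r)/(r - 4) = (U + r)/(-4 + r))
l(-6, C(0, -1)) + 43*y(1) = (-6 + (6 + 0 - 1))/(-4 + (6 + 0 - 1)) + 43*30 = (-6 + 5)/(-4 + 5) + 1290 = -1/1 + 1290 = 1*(-1) + 1290 = -1 + 1290 = 1289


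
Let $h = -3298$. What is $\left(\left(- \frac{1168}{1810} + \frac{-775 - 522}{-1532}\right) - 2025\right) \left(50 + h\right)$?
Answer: $\frac{2279529551236}{346615} \approx 6.5765 \cdot 10^{6}$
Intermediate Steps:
$\left(\left(- \frac{1168}{1810} + \frac{-775 - 522}{-1532}\right) - 2025\right) \left(50 + h\right) = \left(\left(- \frac{1168}{1810} + \frac{-775 - 522}{-1532}\right) - 2025\right) \left(50 - 3298\right) = \left(\left(\left(-1168\right) \frac{1}{1810} - - \frac{1297}{1532}\right) - 2025\right) \left(-3248\right) = \left(\left(- \frac{584}{905} + \frac{1297}{1532}\right) - 2025\right) \left(-3248\right) = \left(\frac{279097}{1386460} - 2025\right) \left(-3248\right) = \left(- \frac{2807302403}{1386460}\right) \left(-3248\right) = \frac{2279529551236}{346615}$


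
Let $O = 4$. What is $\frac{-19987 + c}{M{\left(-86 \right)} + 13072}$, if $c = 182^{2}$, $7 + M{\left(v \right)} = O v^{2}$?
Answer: $\frac{13137}{42649} \approx 0.30803$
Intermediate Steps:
$M{\left(v \right)} = -7 + 4 v^{2}$
$c = 33124$
$\frac{-19987 + c}{M{\left(-86 \right)} + 13072} = \frac{-19987 + 33124}{\left(-7 + 4 \left(-86\right)^{2}\right) + 13072} = \frac{13137}{\left(-7 + 4 \cdot 7396\right) + 13072} = \frac{13137}{\left(-7 + 29584\right) + 13072} = \frac{13137}{29577 + 13072} = \frac{13137}{42649}$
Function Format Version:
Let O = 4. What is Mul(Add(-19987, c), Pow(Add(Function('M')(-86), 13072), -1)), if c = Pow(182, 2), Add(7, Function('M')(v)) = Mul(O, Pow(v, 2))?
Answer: Rational(13137, 42649) ≈ 0.30803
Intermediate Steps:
Function('M')(v) = Add(-7, Mul(4, Pow(v, 2)))
c = 33124
Mul(Add(-19987, c), Pow(Add(Function('M')(-86), 13072), -1)) = Mul(Add(-19987, 33124), Pow(Add(Add(-7, Mul(4, Pow(-86, 2))), 13072), -1)) = Mul(13137, Pow(Add(Add(-7, Mul(4, 7396)), 13072), -1)) = Mul(13137, Pow(Add(Add(-7, 29584), 13072), -1)) = Mul(13137, Pow(Add(29577, 13072), -1)) = Mul(13137, Pow(42649, -1)) = Mul(13137, Rational(1, 42649)) = Rational(13137, 42649)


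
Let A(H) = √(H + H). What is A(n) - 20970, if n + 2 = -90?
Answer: -20970 + 2*I*√46 ≈ -20970.0 + 13.565*I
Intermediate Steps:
n = -92 (n = -2 - 90 = -92)
A(H) = √2*√H (A(H) = √(2*H) = √2*√H)
A(n) - 20970 = √2*√(-92) - 20970 = √2*(2*I*√23) - 20970 = 2*I*√46 - 20970 = -20970 + 2*I*√46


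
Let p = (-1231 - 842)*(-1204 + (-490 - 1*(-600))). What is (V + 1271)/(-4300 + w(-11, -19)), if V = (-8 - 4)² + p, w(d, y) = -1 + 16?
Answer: -2269277/4285 ≈ -529.59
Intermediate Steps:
w(d, y) = 15
p = 2267862 (p = -2073*(-1204 + (-490 + 600)) = -2073*(-1204 + 110) = -2073*(-1094) = 2267862)
V = 2268006 (V = (-8 - 4)² + 2267862 = (-12)² + 2267862 = 144 + 2267862 = 2268006)
(V + 1271)/(-4300 + w(-11, -19)) = (2268006 + 1271)/(-4300 + 15) = 2269277/(-4285) = 2269277*(-1/4285) = -2269277/4285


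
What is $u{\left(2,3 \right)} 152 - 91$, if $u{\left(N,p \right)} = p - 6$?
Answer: $-547$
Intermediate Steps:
$u{\left(N,p \right)} = -6 + p$
$u{\left(2,3 \right)} 152 - 91 = \left(-6 + 3\right) 152 - 91 = \left(-3\right) 152 - 91 = -456 - 91 = -547$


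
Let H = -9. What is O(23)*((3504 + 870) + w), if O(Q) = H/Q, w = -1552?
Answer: -25398/23 ≈ -1104.3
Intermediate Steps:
O(Q) = -9/Q
O(23)*((3504 + 870) + w) = (-9/23)*((3504 + 870) - 1552) = (-9*1/23)*(4374 - 1552) = -9/23*2822 = -25398/23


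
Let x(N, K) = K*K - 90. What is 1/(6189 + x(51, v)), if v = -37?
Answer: 1/7468 ≈ 0.00013390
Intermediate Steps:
x(N, K) = -90 + K² (x(N, K) = K² - 90 = -90 + K²)
1/(6189 + x(51, v)) = 1/(6189 + (-90 + (-37)²)) = 1/(6189 + (-90 + 1369)) = 1/(6189 + 1279) = 1/7468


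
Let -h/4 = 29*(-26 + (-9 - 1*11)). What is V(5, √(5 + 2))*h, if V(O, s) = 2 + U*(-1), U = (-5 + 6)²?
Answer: 5336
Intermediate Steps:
U = 1 (U = 1² = 1)
h = 5336 (h = -116*(-26 + (-9 - 1*11)) = -116*(-26 + (-9 - 11)) = -116*(-26 - 20) = -116*(-46) = -4*(-1334) = 5336)
V(O, s) = 1 (V(O, s) = 2 + 1*(-1) = 2 - 1 = 1)
V(5, √(5 + 2))*h = 1*5336 = 5336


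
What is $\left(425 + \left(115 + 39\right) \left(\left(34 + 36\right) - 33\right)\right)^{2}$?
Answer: $37491129$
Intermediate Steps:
$\left(425 + \left(115 + 39\right) \left(\left(34 + 36\right) - 33\right)\right)^{2} = \left(425 + 154 \left(70 - 33\right)\right)^{2} = \left(425 + 154 \cdot 37\right)^{2} = \left(425 + 5698\right)^{2} = 6123^{2} = 37491129$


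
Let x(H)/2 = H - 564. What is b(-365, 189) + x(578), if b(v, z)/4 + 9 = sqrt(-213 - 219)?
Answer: -8 + 48*I*sqrt(3) ≈ -8.0 + 83.138*I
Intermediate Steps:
b(v, z) = -36 + 48*I*sqrt(3) (b(v, z) = -36 + 4*sqrt(-213 - 219) = -36 + 4*sqrt(-432) = -36 + 4*(12*I*sqrt(3)) = -36 + 48*I*sqrt(3))
x(H) = -1128 + 2*H (x(H) = 2*(H - 564) = 2*(-564 + H) = -1128 + 2*H)
b(-365, 189) + x(578) = (-36 + 48*I*sqrt(3)) + (-1128 + 2*578) = (-36 + 48*I*sqrt(3)) + (-1128 + 1156) = (-36 + 48*I*sqrt(3)) + 28 = -8 + 48*I*sqrt(3)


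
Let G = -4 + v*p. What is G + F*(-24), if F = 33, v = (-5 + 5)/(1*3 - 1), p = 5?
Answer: -796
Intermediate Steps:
v = 0 (v = 0/(3 - 1) = 0/2 = 0*(½) = 0)
G = -4 (G = -4 + 0*5 = -4 + 0 = -4)
G + F*(-24) = -4 + 33*(-24) = -4 - 792 = -796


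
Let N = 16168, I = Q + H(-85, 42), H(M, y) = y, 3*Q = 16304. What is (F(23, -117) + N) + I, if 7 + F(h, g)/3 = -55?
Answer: 64376/3 ≈ 21459.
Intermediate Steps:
Q = 16304/3 (Q = (1/3)*16304 = 16304/3 ≈ 5434.7)
F(h, g) = -186 (F(h, g) = -21 + 3*(-55) = -21 - 165 = -186)
I = 16430/3 (I = 16304/3 + 42 = 16430/3 ≈ 5476.7)
(F(23, -117) + N) + I = (-186 + 16168) + 16430/3 = 15982 + 16430/3 = 64376/3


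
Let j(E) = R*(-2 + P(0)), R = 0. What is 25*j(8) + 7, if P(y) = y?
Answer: 7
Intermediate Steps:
j(E) = 0 (j(E) = 0*(-2 + 0) = 0*(-2) = 0)
25*j(8) + 7 = 25*0 + 7 = 0 + 7 = 7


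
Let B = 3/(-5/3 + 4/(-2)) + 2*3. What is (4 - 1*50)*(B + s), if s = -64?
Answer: 29762/11 ≈ 2705.6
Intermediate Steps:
B = 57/11 (B = 3/(-5*⅓ + 4*(-½)) + 6 = 3/(-5/3 - 2) + 6 = 3/(-11/3) + 6 = 3*(-3/11) + 6 = -9/11 + 6 = 57/11 ≈ 5.1818)
(4 - 1*50)*(B + s) = (4 - 1*50)*(57/11 - 64) = (4 - 50)*(-647/11) = -46*(-647/11) = 29762/11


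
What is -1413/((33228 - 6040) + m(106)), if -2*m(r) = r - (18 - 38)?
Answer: -1413/27125 ≈ -0.052092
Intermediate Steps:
m(r) = -10 - r/2 (m(r) = -(r - (18 - 38))/2 = -(r - 1*(-20))/2 = -(r + 20)/2 = -(20 + r)/2 = -10 - r/2)
-1413/((33228 - 6040) + m(106)) = -1413/((33228 - 6040) + (-10 - ½*106)) = -1413/(27188 + (-10 - 53)) = -1413/(27188 - 63) = -1413/27125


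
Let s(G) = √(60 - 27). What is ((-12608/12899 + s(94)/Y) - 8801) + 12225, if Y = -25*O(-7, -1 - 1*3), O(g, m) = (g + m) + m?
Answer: 44153568/12899 + √33/375 ≈ 3423.0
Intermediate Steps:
O(g, m) = g + 2*m
Y = 375 (Y = -25*(-7 + 2*(-1 - 1*3)) = -25*(-7 + 2*(-1 - 3)) = -25*(-7 + 2*(-4)) = -25*(-7 - 8) = -25*(-15) = 375)
s(G) = √33
((-12608/12899 + s(94)/Y) - 8801) + 12225 = ((-12608/12899 + √33/375) - 8801) + 12225 = (-113536707/12899 + √33/375) + 12225 = 44153568/12899 + √33/375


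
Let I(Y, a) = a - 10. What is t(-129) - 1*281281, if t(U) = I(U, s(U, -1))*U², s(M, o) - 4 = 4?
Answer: -314563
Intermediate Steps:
s(M, o) = 8 (s(M, o) = 4 + 4 = 8)
I(Y, a) = -10 + a
t(U) = -2*U² (t(U) = (-10 + 8)*U² = -2*U²)
t(-129) - 1*281281 = -2*(-129)² - 1*281281 = -2*16641 - 281281 = -33282 - 281281 = -314563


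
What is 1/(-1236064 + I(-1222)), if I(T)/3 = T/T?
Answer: -1/1236061 ≈ -8.0902e-7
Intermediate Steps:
I(T) = 3 (I(T) = 3*(T/T) = 3*1 = 3)
1/(-1236064 + I(-1222)) = 1/(-1236064 + 3) = 1/(-1236061) = -1/1236061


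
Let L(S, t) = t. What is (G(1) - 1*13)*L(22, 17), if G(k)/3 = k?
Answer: -170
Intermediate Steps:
G(k) = 3*k
(G(1) - 1*13)*L(22, 17) = (3*1 - 1*13)*17 = (3 - 13)*17 = -10*17 = -170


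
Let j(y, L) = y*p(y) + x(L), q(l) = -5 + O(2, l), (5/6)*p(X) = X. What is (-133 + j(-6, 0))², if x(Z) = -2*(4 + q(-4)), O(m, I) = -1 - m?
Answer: 167281/25 ≈ 6691.2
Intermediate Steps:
p(X) = 6*X/5
q(l) = -8 (q(l) = -5 + (-1 - 1*2) = -5 + (-1 - 2) = -5 - 3 = -8)
x(Z) = 8 (x(Z) = -2*(4 - 8) = -2*(-4) = 8)
j(y, L) = 8 + 6*y²/5 (j(y, L) = y*(6*y/5) + 8 = 6*y²/5 + 8 = 8 + 6*y²/5)
(-133 + j(-6, 0))² = (-133 + (8 + (6/5)*(-6)²))² = (-133 + (8 + (6/5)*36))² = (-133 + (8 + 216/5))² = (-133 + 256/5)² = (-409/5)² = 167281/25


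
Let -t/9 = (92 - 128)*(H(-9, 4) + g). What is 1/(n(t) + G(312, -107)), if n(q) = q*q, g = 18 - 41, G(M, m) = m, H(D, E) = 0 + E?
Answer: 1/37896229 ≈ 2.6388e-8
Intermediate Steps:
H(D, E) = E
g = -23
t = -6156 (t = -9*(92 - 128)*(4 - 23) = -(-324)*(-19) = -9*684 = -6156)
n(q) = q²
1/(n(t) + G(312, -107)) = 1/((-6156)² - 107) = 1/(37896336 - 107) = 1/37896229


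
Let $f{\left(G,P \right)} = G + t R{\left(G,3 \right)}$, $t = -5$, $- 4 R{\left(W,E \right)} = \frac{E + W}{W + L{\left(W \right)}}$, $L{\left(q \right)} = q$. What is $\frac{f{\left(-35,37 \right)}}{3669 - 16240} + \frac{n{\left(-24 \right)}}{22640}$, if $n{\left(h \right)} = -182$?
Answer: $- \frac{5279607}{996126040} \approx -0.0053001$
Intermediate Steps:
$R{\left(W,E \right)} = - \frac{E + W}{8 W}$ ($R{\left(W,E \right)} = - \frac{\left(E + W\right) \frac{1}{W + W}}{4} = - \frac{\left(E + W\right) \frac{1}{2 W}}{4} = - \frac{\frac{1}{2} \frac{1}{W} \left(E + W\right)}{4} = - \frac{E + W}{8 W}$)
$f{\left(G,P \right)} = G - \frac{5 \left(-3 - G\right)}{8 G}$ ($f{\left(G,P \right)} = G - 5 \frac{\left(-1\right) 3 - G}{8 G} = G - 5 \frac{-3 - G}{8 G} = G - \frac{5 \left(-3 - G\right)}{8 G}$)
$\frac{f{\left(-35,37 \right)}}{3669 - 16240} + \frac{n{\left(-24 \right)}}{22640} = \frac{\frac{5}{8} - 35 + \frac{15}{8 \left(-35\right)}}{3669 - 16240} - \frac{182}{22640} = \frac{\frac{5}{8} - 35 + \frac{15}{8} \left(- \frac{1}{35}\right)}{-12571} - \frac{91}{11320} = \left(\frac{5}{8} - 35 - \frac{3}{56}\right) \left(- \frac{1}{12571}\right) - \frac{91}{11320} = \left(- \frac{241}{7}\right) \left(- \frac{1}{12571}\right) - \frac{91}{11320} = \frac{241}{87997} - \frac{91}{11320} = - \frac{5279607}{996126040}$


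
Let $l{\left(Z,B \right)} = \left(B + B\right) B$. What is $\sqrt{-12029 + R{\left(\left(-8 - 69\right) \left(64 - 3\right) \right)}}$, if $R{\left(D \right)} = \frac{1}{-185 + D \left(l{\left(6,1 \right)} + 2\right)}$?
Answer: $\frac{i \sqrt{4330136034114}}{18973} \approx 109.68 i$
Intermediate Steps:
$l{\left(Z,B \right)} = 2 B^{2}$ ($l{\left(Z,B \right)} = 2 B B = 2 B^{2}$)
$R{\left(D \right)} = \frac{1}{-185 + 4 D}$ ($R{\left(D \right)} = \frac{1}{-185 + D \left(2 \cdot 1^{2} + 2\right)} = \frac{1}{-185 + D \left(2 \cdot 1 + 2\right)} = \frac{1}{-185 + D \left(2 + 2\right)} = \frac{1}{-185 + D 4} = \frac{1}{-185 + 4 D}$)
$\sqrt{-12029 + R{\left(\left(-8 - 69\right) \left(64 - 3\right) \right)}} = \sqrt{-12029 + \frac{1}{-185 + 4 \left(-8 - 69\right) \left(64 - 3\right)}} = \sqrt{-12029 + \frac{1}{-185 + 4 \left(\left(-77\right) 61\right)}} = \sqrt{-12029 + \frac{1}{-185 + 4 \left(-4697\right)}} = \sqrt{-12029 + \frac{1}{-185 - 18788}} = \sqrt{-12029 + \frac{1}{-18973}} = \sqrt{-12029 - \frac{1}{18973}} = \sqrt{- \frac{228226218}{18973}} = \frac{i \sqrt{4330136034114}}{18973}$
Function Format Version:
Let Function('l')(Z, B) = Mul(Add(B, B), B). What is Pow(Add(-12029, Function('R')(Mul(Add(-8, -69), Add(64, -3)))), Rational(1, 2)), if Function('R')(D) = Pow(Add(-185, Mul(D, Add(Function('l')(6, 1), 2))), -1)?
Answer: Mul(Rational(1, 18973), I, Pow(4330136034114, Rational(1, 2))) ≈ Mul(109.68, I)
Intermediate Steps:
Function('l')(Z, B) = Mul(2, Pow(B, 2)) (Function('l')(Z, B) = Mul(Mul(2, B), B) = Mul(2, Pow(B, 2)))
Function('R')(D) = Pow(Add(-185, Mul(4, D)), -1) (Function('R')(D) = Pow(Add(-185, Mul(D, Add(Mul(2, Pow(1, 2)), 2))), -1) = Pow(Add(-185, Mul(D, Add(Mul(2, 1), 2))), -1) = Pow(Add(-185, Mul(D, Add(2, 2))), -1) = Pow(Add(-185, Mul(D, 4)), -1) = Pow(Add(-185, Mul(4, D)), -1))
Pow(Add(-12029, Function('R')(Mul(Add(-8, -69), Add(64, -3)))), Rational(1, 2)) = Pow(Add(-12029, Pow(Add(-185, Mul(4, Mul(Add(-8, -69), Add(64, -3)))), -1)), Rational(1, 2)) = Pow(Add(-12029, Pow(Add(-185, Mul(4, Mul(-77, 61))), -1)), Rational(1, 2)) = Pow(Add(-12029, Pow(Add(-185, Mul(4, -4697)), -1)), Rational(1, 2)) = Pow(Add(-12029, Pow(Add(-185, -18788), -1)), Rational(1, 2)) = Pow(Add(-12029, Pow(-18973, -1)), Rational(1, 2)) = Pow(Add(-12029, Rational(-1, 18973)), Rational(1, 2)) = Pow(Rational(-228226218, 18973), Rational(1, 2)) = Mul(Rational(1, 18973), I, Pow(4330136034114, Rational(1, 2)))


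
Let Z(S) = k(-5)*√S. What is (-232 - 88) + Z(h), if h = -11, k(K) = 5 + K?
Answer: -320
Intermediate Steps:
Z(S) = 0 (Z(S) = (5 - 5)*√S = 0*√S = 0)
(-232 - 88) + Z(h) = (-232 - 88) + 0 = -320 + 0 = -320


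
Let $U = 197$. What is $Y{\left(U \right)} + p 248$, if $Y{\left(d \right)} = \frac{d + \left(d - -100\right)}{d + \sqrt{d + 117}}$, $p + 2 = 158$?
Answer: $\frac{1489391878}{38495} - \frac{494 \sqrt{314}}{38495} \approx 38690.0$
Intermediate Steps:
$p = 156$ ($p = -2 + 158 = 156$)
$Y{\left(d \right)} = \frac{100 + 2 d}{d + \sqrt{117 + d}}$ ($Y{\left(d \right)} = \frac{d + \left(d + 100\right)}{d + \sqrt{117 + d}} = \frac{d + \left(100 + d\right)}{d + \sqrt{117 + d}} = \frac{100 + 2 d}{d + \sqrt{117 + d}}$)
$Y{\left(U \right)} + p 248 = \frac{2 \left(50 + 197\right)}{197 + \sqrt{117 + 197}} + 156 \cdot 248 = 2 \frac{1}{197 + \sqrt{314}} \cdot 247 + 38688 = \frac{494}{197 + \sqrt{314}} + 38688 = 38688 + \frac{494}{197 + \sqrt{314}}$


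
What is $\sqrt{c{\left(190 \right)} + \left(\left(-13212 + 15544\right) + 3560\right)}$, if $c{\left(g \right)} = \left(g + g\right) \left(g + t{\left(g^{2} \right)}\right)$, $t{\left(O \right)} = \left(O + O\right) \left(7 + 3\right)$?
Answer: $2 \sqrt{68609523} \approx 16566.0$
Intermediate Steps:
$t{\left(O \right)} = 20 O$ ($t{\left(O \right)} = 2 O 10 = 20 O$)
$c{\left(g \right)} = 2 g \left(g + 20 g^{2}\right)$ ($c{\left(g \right)} = \left(g + g\right) \left(g + 20 g^{2}\right) = 2 g \left(g + 20 g^{2}\right)$)
$\sqrt{c{\left(190 \right)} + \left(\left(-13212 + 15544\right) + 3560\right)} = \sqrt{190^{2} \left(2 + 40 \cdot 190\right) + \left(\left(-13212 + 15544\right) + 3560\right)} = \sqrt{36100 \left(2 + 7600\right) + \left(2332 + 3560\right)} = \sqrt{36100 \cdot 7602 + 5892} = \sqrt{274432200 + 5892} = \sqrt{274438092} = 2 \sqrt{68609523}$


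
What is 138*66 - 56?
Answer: 9052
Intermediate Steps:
138*66 - 56 = 9108 - 56 = 9052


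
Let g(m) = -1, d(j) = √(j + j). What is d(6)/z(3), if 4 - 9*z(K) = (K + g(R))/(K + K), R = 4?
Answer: 54*√3/11 ≈ 8.5028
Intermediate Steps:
d(j) = √2*√j (d(j) = √(2*j) = √2*√j)
z(K) = 4/9 - (-1 + K)/(18*K) (z(K) = 4/9 - (K - 1)/(9*(K + K)) = 4/9 - (-1 + K)/(9*(2*K)) = 4/9 - (-1 + K)*1/(2*K)/9 = 4/9 - (-1 + K)/(18*K))
d(6)/z(3) = (√2*√6)/(((1/18)*(1 + 7*3)/3)) = (2*√3)/(((1/18)*(⅓)*(1 + 21))) = (2*√3)/(((1/18)*(⅓)*22)) = (2*√3)/(11/27) = (2*√3)*(27/11) = 54*√3/11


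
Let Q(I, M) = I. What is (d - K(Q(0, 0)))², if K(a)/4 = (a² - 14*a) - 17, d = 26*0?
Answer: 4624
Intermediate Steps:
d = 0
K(a) = -68 - 56*a + 4*a² (K(a) = 4*((a² - 14*a) - 17) = 4*(-17 + a² - 14*a) = -68 - 56*a + 4*a²)
(d - K(Q(0, 0)))² = (0 - (-68 - 56*0 + 4*0²))² = (0 - (-68 + 0 + 4*0))² = (0 - (-68 + 0 + 0))² = (0 - 1*(-68))² = (0 + 68)² = 68² = 4624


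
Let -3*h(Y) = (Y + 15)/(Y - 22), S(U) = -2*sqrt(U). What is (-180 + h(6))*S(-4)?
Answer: 2873*I/4 ≈ 718.25*I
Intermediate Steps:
h(Y) = -(15 + Y)/(3*(-22 + Y)) (h(Y) = -(Y + 15)/(3*(Y - 22)) = -(15 + Y)/(3*(-22 + Y)))
(-180 + h(6))*S(-4) = (-180 + (-15 - 1*6)/(3*(-22 + 6)))*(-4*I) = (-180 + (1/3)*(-15 - 6)/(-16))*(-4*I) = (-180 + (1/3)*(-1/16)*(-21))*(-4*I) = (-180 + 7/16)*(-4*I) = -(-2873)*I/4 = 2873*I/4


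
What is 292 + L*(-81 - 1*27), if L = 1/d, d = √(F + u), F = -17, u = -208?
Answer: 292 + 36*I/5 ≈ 292.0 + 7.2*I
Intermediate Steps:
d = 15*I (d = √(-17 - 208) = √(-225) = 15*I ≈ 15.0*I)
L = -I/15 (L = 1/(15*I) = -I/15 ≈ -0.066667*I)
292 + L*(-81 - 1*27) = 292 + (-I/15)*(-81 - 1*27) = 292 + (-I/15)*(-81 - 27) = 292 - I/15*(-108) = 292 + 36*I/5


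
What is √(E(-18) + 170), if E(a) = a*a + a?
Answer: 2*√119 ≈ 21.817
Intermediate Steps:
E(a) = a + a² (E(a) = a² + a = a + a²)
√(E(-18) + 170) = √(-18*(1 - 18) + 170) = √(-18*(-17) + 170) = √(306 + 170) = √476 = 2*√119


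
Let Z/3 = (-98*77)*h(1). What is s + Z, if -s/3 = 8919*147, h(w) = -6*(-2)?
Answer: -4204935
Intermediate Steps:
h(w) = 12
Z = -271656 (Z = 3*(-98*77*12) = 3*(-7546*12) = 3*(-90552) = -271656)
s = -3933279 (s = -26757*147 = -3*1311093 = -3933279)
s + Z = -3933279 - 271656 = -4204935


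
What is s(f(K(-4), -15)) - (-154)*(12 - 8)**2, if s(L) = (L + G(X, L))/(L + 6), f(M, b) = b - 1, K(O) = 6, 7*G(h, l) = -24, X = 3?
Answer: 86308/35 ≈ 2465.9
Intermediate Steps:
G(h, l) = -24/7 (G(h, l) = (1/7)*(-24) = -24/7)
f(M, b) = -1 + b
s(L) = (-24/7 + L)/(6 + L) (s(L) = (L - 24/7)/(L + 6) = (-24/7 + L)/(6 + L))
s(f(K(-4), -15)) - (-154)*(12 - 8)**2 = (-24/7 + (-1 - 15))/(6 + (-1 - 15)) - (-154)*(12 - 8)**2 = (-24/7 - 16)/(6 - 16) - (-154)*4**2 = -136/7/(-10) - (-154)*16 = -1/10*(-136/7) - 1*(-2464) = 68/35 + 2464 = 86308/35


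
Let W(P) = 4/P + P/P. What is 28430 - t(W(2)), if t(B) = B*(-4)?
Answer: 28442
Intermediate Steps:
W(P) = 1 + 4/P (W(P) = 4/P + 1 = 1 + 4/P)
t(B) = -4*B
28430 - t(W(2)) = 28430 - (-4)*(4 + 2)/2 = 28430 - (-4)*(½)*6 = 28430 - (-4)*3 = 28430 - 1*(-12) = 28430 + 12 = 28442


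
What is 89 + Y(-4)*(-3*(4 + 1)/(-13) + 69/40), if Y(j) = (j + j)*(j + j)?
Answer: 17761/65 ≈ 273.25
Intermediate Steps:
Y(j) = 4*j**2 (Y(j) = (2*j)*(2*j) = 4*j**2)
89 + Y(-4)*(-3*(4 + 1)/(-13) + 69/40) = 89 + (4*(-4)**2)*(-3*(4 + 1)/(-13) + 69/40) = 89 + (4*16)*(-3*5*(-1/13) + 69*(1/40)) = 89 + 64*(-15*(-1/13) + 69/40) = 89 + 64*(15/13 + 69/40) = 89 + 64*(1497/520) = 89 + 11976/65 = 17761/65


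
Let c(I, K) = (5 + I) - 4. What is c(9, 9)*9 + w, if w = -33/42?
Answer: 1249/14 ≈ 89.214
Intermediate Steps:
w = -11/14 (w = -33*1/42 = -11/14 ≈ -0.78571)
c(I, K) = 1 + I
c(9, 9)*9 + w = (1 + 9)*9 - 11/14 = 10*9 - 11/14 = 90 - 11/14 = 1249/14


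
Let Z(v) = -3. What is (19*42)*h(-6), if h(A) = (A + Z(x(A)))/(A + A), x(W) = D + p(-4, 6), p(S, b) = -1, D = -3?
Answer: 1197/2 ≈ 598.50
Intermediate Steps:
x(W) = -4 (x(W) = -3 - 1 = -4)
h(A) = (-3 + A)/(2*A) (h(A) = (A - 3)/(A + A) = (-3 + A)/((2*A)) = (-3 + A)*(1/(2*A)) = (-3 + A)/(2*A))
(19*42)*h(-6) = (19*42)*((½)*(-3 - 6)/(-6)) = 798*((½)*(-⅙)*(-9)) = 798*(¾) = 1197/2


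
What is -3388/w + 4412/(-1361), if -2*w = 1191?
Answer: 3967444/1620951 ≈ 2.4476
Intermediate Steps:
w = -1191/2 (w = -½*1191 = -1191/2 ≈ -595.50)
-3388/w + 4412/(-1361) = -3388/(-1191/2) + 4412/(-1361) = -3388*(-2/1191) + 4412*(-1/1361) = 6776/1191 - 4412/1361 = 3967444/1620951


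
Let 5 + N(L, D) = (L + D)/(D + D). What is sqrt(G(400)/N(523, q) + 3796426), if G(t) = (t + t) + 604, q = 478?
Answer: sqrt(54211083809770)/3779 ≈ 1948.4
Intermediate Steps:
G(t) = 604 + 2*t (G(t) = 2*t + 604 = 604 + 2*t)
N(L, D) = -5 + (D + L)/(2*D) (N(L, D) = -5 + (L + D)/(D + D) = -5 + (D + L)/((2*D)) = -5 + (D + L)*(1/(2*D)) = -5 + (D + L)/(2*D))
sqrt(G(400)/N(523, q) + 3796426) = sqrt((604 + 2*400)/(((1/2)*(523 - 9*478)/478)) + 3796426) = sqrt((604 + 800)/(((1/2)*(1/478)*(523 - 4302))) + 3796426) = sqrt(1404/(((1/2)*(1/478)*(-3779))) + 3796426) = sqrt(1404/(-3779/956) + 3796426) = sqrt(1404*(-956/3779) + 3796426) = sqrt(-1342224/3779 + 3796426) = sqrt(14345351630/3779) = sqrt(54211083809770)/3779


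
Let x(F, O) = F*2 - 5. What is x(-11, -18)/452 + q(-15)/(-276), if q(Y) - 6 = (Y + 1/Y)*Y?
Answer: -28079/31188 ≈ -0.90031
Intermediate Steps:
x(F, O) = -5 + 2*F (x(F, O) = 2*F - 5 = -5 + 2*F)
q(Y) = 6 + Y*(Y + 1/Y) (q(Y) = 6 + (Y + 1/Y)*Y = 6 + Y*(Y + 1/Y))
x(-11, -18)/452 + q(-15)/(-276) = (-5 + 2*(-11))/452 + (7 + (-15)**2)/(-276) = (-5 - 22)*(1/452) + (7 + 225)*(-1/276) = -27*1/452 + 232*(-1/276) = -27/452 - 58/69 = -28079/31188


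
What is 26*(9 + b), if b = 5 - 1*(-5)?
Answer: 494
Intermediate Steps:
b = 10 (b = 5 + 5 = 10)
26*(9 + b) = 26*(9 + 10) = 26*19 = 494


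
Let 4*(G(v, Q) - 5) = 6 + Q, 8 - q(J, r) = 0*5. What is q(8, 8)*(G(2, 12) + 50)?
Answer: 476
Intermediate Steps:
q(J, r) = 8 (q(J, r) = 8 - 0*5 = 8 - 1*0 = 8 + 0 = 8)
G(v, Q) = 13/2 + Q/4 (G(v, Q) = 5 + (6 + Q)/4 = 5 + (3/2 + Q/4) = 13/2 + Q/4)
q(8, 8)*(G(2, 12) + 50) = 8*((13/2 + (¼)*12) + 50) = 8*((13/2 + 3) + 50) = 8*(19/2 + 50) = 8*(119/2) = 476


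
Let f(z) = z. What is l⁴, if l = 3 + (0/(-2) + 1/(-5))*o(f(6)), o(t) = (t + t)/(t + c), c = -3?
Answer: 14641/625 ≈ 23.426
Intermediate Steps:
o(t) = 2*t/(-3 + t) (o(t) = (t + t)/(t - 3) = (2*t)/(-3 + t) = 2*t/(-3 + t))
l = 11/5 (l = 3 + (0/(-2) + 1/(-5))*(2*6/(-3 + 6)) = 3 + (0*(-½) + 1*(-⅕))*(2*6/3) = 3 + (0 - ⅕)*(2*6*(⅓)) = 3 - ⅕*4 = 3 - ⅘ = 11/5 ≈ 2.2000)
l⁴ = (11/5)⁴ = 14641/625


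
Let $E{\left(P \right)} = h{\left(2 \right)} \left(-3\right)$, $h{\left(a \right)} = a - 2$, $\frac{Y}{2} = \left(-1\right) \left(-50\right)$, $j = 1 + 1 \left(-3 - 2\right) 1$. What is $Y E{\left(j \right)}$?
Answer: $0$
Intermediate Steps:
$j = -4$ ($j = 1 + 1 \left(-5\right) 1 = 1 - 5 = -4$)
$Y = 100$ ($Y = 2 \left(\left(-1\right) \left(-50\right)\right) = 2 \cdot 50 = 100$)
$h{\left(a \right)} = -2 + a$
$E{\left(P \right)} = 0$ ($E{\left(P \right)} = \left(-2 + 2\right) \left(-3\right) = 0 \left(-3\right) = 0$)
$Y E{\left(j \right)} = 100 \cdot 0 = 0$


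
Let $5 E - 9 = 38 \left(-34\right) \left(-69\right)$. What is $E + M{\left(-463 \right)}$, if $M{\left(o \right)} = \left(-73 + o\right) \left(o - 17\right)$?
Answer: $\frac{1375557}{5} \approx 2.7511 \cdot 10^{5}$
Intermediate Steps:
$E = \frac{89157}{5}$ ($E = \frac{9}{5} + \frac{38 \left(-34\right) \left(-69\right)}{5} = \frac{9}{5} + \frac{\left(-1292\right) \left(-69\right)}{5} = \frac{9}{5} + \frac{1}{5} \cdot 89148 = \frac{9}{5} + \frac{89148}{5} = \frac{89157}{5} \approx 17831.0$)
$M{\left(o \right)} = \left(-73 + o\right) \left(-17 + o\right)$
$E + M{\left(-463 \right)} = \frac{89157}{5} + \left(1241 + \left(-463\right)^{2} - -41670\right) = \frac{89157}{5} + \left(1241 + 214369 + 41670\right) = \frac{89157}{5} + 257280 = \frac{1375557}{5}$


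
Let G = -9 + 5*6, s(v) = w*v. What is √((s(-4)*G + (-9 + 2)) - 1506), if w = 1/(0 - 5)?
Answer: I*√37405/5 ≈ 38.681*I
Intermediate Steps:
w = -⅕ (w = 1/(-5) = -⅕ ≈ -0.20000)
s(v) = -v/5
G = 21 (G = -9 + 30 = 21)
√((s(-4)*G + (-9 + 2)) - 1506) = √((-⅕*(-4)*21 + (-9 + 2)) - 1506) = √(((⅘)*21 - 7) - 1506) = √((84/5 - 7) - 1506) = √(49/5 - 1506) = √(-7481/5) = I*√37405/5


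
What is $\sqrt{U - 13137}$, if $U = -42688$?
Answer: $5 i \sqrt{2233} \approx 236.27 i$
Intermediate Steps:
$\sqrt{U - 13137} = \sqrt{-42688 - 13137} = \sqrt{-55825} = 5 i \sqrt{2233}$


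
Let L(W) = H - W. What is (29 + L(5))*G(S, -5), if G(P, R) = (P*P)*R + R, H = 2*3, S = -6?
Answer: -5550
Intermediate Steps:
H = 6
G(P, R) = R + R*P² (G(P, R) = P²*R + R = R*P² + R = R + R*P²)
L(W) = 6 - W
(29 + L(5))*G(S, -5) = (29 + (6 - 1*5))*(-5*(1 + (-6)²)) = (29 + (6 - 5))*(-5*(1 + 36)) = (29 + 1)*(-5*37) = 30*(-185) = -5550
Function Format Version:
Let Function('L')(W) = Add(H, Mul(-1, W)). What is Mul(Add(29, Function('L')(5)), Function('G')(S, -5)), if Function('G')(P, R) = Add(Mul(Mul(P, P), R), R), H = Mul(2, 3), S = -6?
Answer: -5550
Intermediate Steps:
H = 6
Function('G')(P, R) = Add(R, Mul(R, Pow(P, 2))) (Function('G')(P, R) = Add(Mul(Pow(P, 2), R), R) = Add(Mul(R, Pow(P, 2)), R) = Add(R, Mul(R, Pow(P, 2))))
Function('L')(W) = Add(6, Mul(-1, W))
Mul(Add(29, Function('L')(5)), Function('G')(S, -5)) = Mul(Add(29, Add(6, Mul(-1, 5))), Mul(-5, Add(1, Pow(-6, 2)))) = Mul(Add(29, Add(6, -5)), Mul(-5, Add(1, 36))) = Mul(Add(29, 1), Mul(-5, 37)) = Mul(30, -185) = -5550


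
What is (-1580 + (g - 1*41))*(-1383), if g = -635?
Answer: 3120048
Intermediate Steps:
(-1580 + (g - 1*41))*(-1383) = (-1580 + (-635 - 1*41))*(-1383) = (-1580 + (-635 - 41))*(-1383) = (-1580 - 676)*(-1383) = -2256*(-1383) = 3120048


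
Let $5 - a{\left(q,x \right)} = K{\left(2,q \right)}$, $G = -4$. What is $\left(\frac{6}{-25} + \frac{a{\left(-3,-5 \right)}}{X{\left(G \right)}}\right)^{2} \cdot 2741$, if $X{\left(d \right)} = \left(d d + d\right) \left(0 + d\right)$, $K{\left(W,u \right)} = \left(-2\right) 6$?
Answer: $\frac{1393439429}{1440000} \approx 967.67$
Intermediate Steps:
$K{\left(W,u \right)} = -12$
$a{\left(q,x \right)} = 17$ ($a{\left(q,x \right)} = 5 - -12 = 5 + 12 = 17$)
$X{\left(d \right)} = d \left(d + d^{2}\right)$ ($X{\left(d \right)} = \left(d^{2} + d\right) d = \left(d + d^{2}\right) d = d \left(d + d^{2}\right)$)
$\left(\frac{6}{-25} + \frac{a{\left(-3,-5 \right)}}{X{\left(G \right)}}\right)^{2} \cdot 2741 = \left(\frac{6}{-25} + \frac{17}{\left(-4\right)^{2} \left(1 - 4\right)}\right)^{2} \cdot 2741 = \left(6 \left(- \frac{1}{25}\right) + \frac{17}{16 \left(-3\right)}\right)^{2} \cdot 2741 = \left(- \frac{6}{25} + \frac{17}{-48}\right)^{2} \cdot 2741 = \left(- \frac{6}{25} + 17 \left(- \frac{1}{48}\right)\right)^{2} \cdot 2741 = \left(- \frac{6}{25} - \frac{17}{48}\right)^{2} \cdot 2741 = \left(- \frac{713}{1200}\right)^{2} \cdot 2741 = \frac{508369}{1440000} \cdot 2741 = \frac{1393439429}{1440000}$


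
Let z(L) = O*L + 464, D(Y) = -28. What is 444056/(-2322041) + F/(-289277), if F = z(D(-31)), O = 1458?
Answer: -34737612752/671713054357 ≈ -0.051715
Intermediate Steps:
z(L) = 464 + 1458*L (z(L) = 1458*L + 464 = 464 + 1458*L)
F = -40360 (F = 464 + 1458*(-28) = 464 - 40824 = -40360)
444056/(-2322041) + F/(-289277) = 444056/(-2322041) - 40360/(-289277) = 444056*(-1/2322041) - 40360*(-1/289277) = -444056/2322041 + 40360/289277 = -34737612752/671713054357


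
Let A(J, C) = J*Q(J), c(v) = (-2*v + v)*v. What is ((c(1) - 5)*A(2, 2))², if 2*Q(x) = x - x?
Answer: 0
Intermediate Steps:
c(v) = -v² (c(v) = (-v)*v = -v²)
Q(x) = 0 (Q(x) = (x - x)/2 = (½)*0 = 0)
A(J, C) = 0 (A(J, C) = J*0 = 0)
((c(1) - 5)*A(2, 2))² = ((-1*1² - 5)*0)² = ((-1*1 - 5)*0)² = ((-1 - 5)*0)² = (-6*0)² = 0² = 0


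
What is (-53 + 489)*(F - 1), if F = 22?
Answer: 9156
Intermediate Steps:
(-53 + 489)*(F - 1) = (-53 + 489)*(22 - 1) = 436*21 = 9156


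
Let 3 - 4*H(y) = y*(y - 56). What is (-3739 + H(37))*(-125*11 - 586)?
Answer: 13972125/2 ≈ 6.9861e+6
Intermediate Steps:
H(y) = 3/4 - y*(-56 + y)/4 (H(y) = 3/4 - y*(y - 56)/4 = 3/4 - y*(-56 + y)/4)
(-3739 + H(37))*(-125*11 - 586) = (-3739 + (3/4 + 14*37 - 1/4*37**2))*(-125*11 - 586) = (-3739 + (3/4 + 518 - 1/4*1369))*(-1375 - 586) = (-3739 + (3/4 + 518 - 1369/4))*(-1961) = (-3739 + 353/2)*(-1961) = -7125/2*(-1961) = 13972125/2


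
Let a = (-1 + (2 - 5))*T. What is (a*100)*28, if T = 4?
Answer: -44800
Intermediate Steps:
a = -16 (a = (-1 + (2 - 5))*4 = (-1 - 3)*4 = -4*4 = -16)
(a*100)*28 = -16*100*28 = -1600*28 = -44800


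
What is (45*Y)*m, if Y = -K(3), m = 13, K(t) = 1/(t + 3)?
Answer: -195/2 ≈ -97.500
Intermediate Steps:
K(t) = 1/(3 + t)
Y = -1/6 (Y = -1/(3 + 3) = -1/6 ≈ -0.16667)
(45*Y)*m = (45*(-1/6))*13 = -15/2*13 = -195/2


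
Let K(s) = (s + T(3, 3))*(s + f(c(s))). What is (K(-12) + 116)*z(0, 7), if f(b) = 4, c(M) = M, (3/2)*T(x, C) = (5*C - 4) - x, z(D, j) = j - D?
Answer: 3556/3 ≈ 1185.3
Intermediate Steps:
T(x, C) = -8/3 - 2*x/3 + 10*C/3 (T(x, C) = 2*((5*C - 4) - x)/3 = 2*((-4 + 5*C) - x)/3 = 2*(-4 - x + 5*C)/3 = -8/3 - 2*x/3 + 10*C/3)
K(s) = (4 + s)*(16/3 + s) (K(s) = (s + (-8/3 - ⅔*3 + (10/3)*3))*(s + 4) = (s + (-8/3 - 2 + 10))*(4 + s) = (s + 16/3)*(4 + s) = (16/3 + s)*(4 + s) = (4 + s)*(16/3 + s))
(K(-12) + 116)*z(0, 7) = ((64/3 + (-12)² + (28/3)*(-12)) + 116)*(7 - 1*0) = ((64/3 + 144 - 112) + 116)*(7 + 0) = (160/3 + 116)*7 = (508/3)*7 = 3556/3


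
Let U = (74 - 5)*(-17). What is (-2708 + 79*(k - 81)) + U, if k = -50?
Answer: -14230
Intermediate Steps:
U = -1173 (U = 69*(-17) = -1173)
(-2708 + 79*(k - 81)) + U = (-2708 + 79*(-50 - 81)) - 1173 = (-2708 + 79*(-131)) - 1173 = (-2708 - 10349) - 1173 = -13057 - 1173 = -14230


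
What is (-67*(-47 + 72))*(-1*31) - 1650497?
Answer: -1598572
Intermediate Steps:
(-67*(-47 + 72))*(-1*31) - 1650497 = -67*25*(-31) - 1650497 = -1675*(-31) - 1650497 = 51925 - 1650497 = -1598572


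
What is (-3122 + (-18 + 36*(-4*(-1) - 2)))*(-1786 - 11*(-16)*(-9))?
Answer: 10339160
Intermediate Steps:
(-3122 + (-18 + 36*(-4*(-1) - 2)))*(-1786 - 11*(-16)*(-9)) = (-3122 + (-18 + 36*(4 - 2)))*(-1786 + 176*(-9)) = (-3122 + (-18 + 36*2))*(-1786 - 1584) = (-3122 + (-18 + 72))*(-3370) = (-3122 + 54)*(-3370) = -3068*(-3370) = 10339160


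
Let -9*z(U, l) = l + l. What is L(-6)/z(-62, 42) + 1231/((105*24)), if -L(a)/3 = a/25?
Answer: 5183/12600 ≈ 0.41135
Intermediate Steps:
L(a) = -3*a/25
z(U, l) = -2*l/9 (z(U, l) = -(l + l)/9 = -2*l/9)
L(-6)/z(-62, 42) + 1231/((105*24)) = (-3/25*(-6))/((-2/9*42)) + 1231/((105*24)) = 18/(25*(-28/3)) + 1231/2520 = (18/25)*(-3/28) + 1231*(1/2520) = -27/350 + 1231/2520 = 5183/12600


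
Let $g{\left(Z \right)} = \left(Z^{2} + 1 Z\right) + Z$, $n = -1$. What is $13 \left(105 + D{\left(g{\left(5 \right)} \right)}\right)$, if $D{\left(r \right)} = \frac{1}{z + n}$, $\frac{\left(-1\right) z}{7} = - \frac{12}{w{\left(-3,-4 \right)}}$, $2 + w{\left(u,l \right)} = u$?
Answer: $\frac{121420}{89} \approx 1364.3$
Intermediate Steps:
$w{\left(u,l \right)} = -2 + u$
$z = - \frac{84}{5}$ ($z = - 7 \left(- \frac{12}{-2 - 3}\right) = - 7 \left(- \frac{12}{-5}\right) = - 7 \left(\left(-12\right) \left(- \frac{1}{5}\right)\right) = \left(-7\right) \frac{12}{5} = - \frac{84}{5} \approx -16.8$)
$g{\left(Z \right)} = Z^{2} + 2 Z$ ($g{\left(Z \right)} = \left(Z^{2} + Z\right) + Z = \left(Z + Z^{2}\right) + Z = Z^{2} + 2 Z$)
$D{\left(r \right)} = - \frac{5}{89}$ ($D{\left(r \right)} = \frac{1}{- \frac{84}{5} - 1} = \frac{1}{- \frac{89}{5}} = - \frac{5}{89}$)
$13 \left(105 + D{\left(g{\left(5 \right)} \right)}\right) = 13 \left(105 - \frac{5}{89}\right) = 13 \cdot \frac{9340}{89} = \frac{121420}{89}$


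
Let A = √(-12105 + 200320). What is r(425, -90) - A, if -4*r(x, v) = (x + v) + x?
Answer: -190 - √188215 ≈ -623.84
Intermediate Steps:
r(x, v) = -x/2 - v/4 (r(x, v) = -((x + v) + x)/4 = -((v + x) + x)/4 = -(v + 2*x)/4 = -x/2 - v/4)
A = √188215 ≈ 433.84
r(425, -90) - A = (-½*425 - ¼*(-90)) - √188215 = (-425/2 + 45/2) - √188215 = -190 - √188215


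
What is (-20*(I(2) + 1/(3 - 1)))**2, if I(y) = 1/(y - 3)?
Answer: 100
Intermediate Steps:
I(y) = 1/(-3 + y)
(-20*(I(2) + 1/(3 - 1)))**2 = (-20*(1/(-3 + 2) + 1/(3 - 1)))**2 = (-20*(1/(-1) + 1/2))**2 = (-20*(-1 + 1/2))**2 = (-20*(-1)/2)**2 = (-5*(-2))**2 = 10**2 = 100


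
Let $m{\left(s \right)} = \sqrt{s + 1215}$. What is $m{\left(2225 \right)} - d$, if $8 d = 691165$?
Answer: $- \frac{691165}{8} + 4 \sqrt{215} \approx -86337.0$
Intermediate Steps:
$d = \frac{691165}{8}$ ($d = \frac{1}{8} \cdot 691165 = \frac{691165}{8} \approx 86396.0$)
$m{\left(s \right)} = \sqrt{1215 + s}$
$m{\left(2225 \right)} - d = \sqrt{1215 + 2225} - \frac{691165}{8} = \sqrt{3440} - \frac{691165}{8} = 4 \sqrt{215} - \frac{691165}{8} = - \frac{691165}{8} + 4 \sqrt{215}$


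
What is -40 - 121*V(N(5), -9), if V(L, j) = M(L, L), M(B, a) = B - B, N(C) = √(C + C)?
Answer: -40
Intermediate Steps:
N(C) = √2*√C (N(C) = √(2*C) = √2*√C)
M(B, a) = 0
V(L, j) = 0
-40 - 121*V(N(5), -9) = -40 - 121*0 = -40 + 0 = -40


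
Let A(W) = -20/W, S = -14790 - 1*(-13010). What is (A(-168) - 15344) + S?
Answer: -719203/42 ≈ -17124.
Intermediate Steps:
S = -1780 (S = -14790 + 13010 = -1780)
(A(-168) - 15344) + S = (-20/(-168) - 15344) - 1780 = (-20*(-1/168) - 15344) - 1780 = (5/42 - 15344) - 1780 = -644443/42 - 1780 = -719203/42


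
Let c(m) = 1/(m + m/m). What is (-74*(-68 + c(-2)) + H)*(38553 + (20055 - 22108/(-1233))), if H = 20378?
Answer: 1842130613648/1233 ≈ 1.4940e+9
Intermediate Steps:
c(m) = 1/(1 + m) (c(m) = 1/(m + 1) = 1/(1 + m))
(-74*(-68 + c(-2)) + H)*(38553 + (20055 - 22108/(-1233))) = (-74*(-68 + 1/(1 - 2)) + 20378)*(38553 + (20055 - 22108/(-1233))) = (-74*(-68 + 1/(-1)) + 20378)*(38553 + (20055 - 22108*(-1/1233))) = (-74*(-68 - 1) + 20378)*(38553 + (20055 + 22108/1233)) = (-74*(-69) + 20378)*(38553 + 24749923/1233) = (5106 + 20378)*(72285772/1233) = 25484*(72285772/1233) = 1842130613648/1233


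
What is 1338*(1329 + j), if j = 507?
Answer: 2456568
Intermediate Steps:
1338*(1329 + j) = 1338*(1329 + 507) = 1338*1836 = 2456568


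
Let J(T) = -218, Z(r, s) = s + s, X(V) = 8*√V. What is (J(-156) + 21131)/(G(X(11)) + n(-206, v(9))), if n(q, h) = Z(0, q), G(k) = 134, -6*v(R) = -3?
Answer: -20913/278 ≈ -75.227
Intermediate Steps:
v(R) = ½ (v(R) = -⅙*(-3) = ½)
Z(r, s) = 2*s
n(q, h) = 2*q
(J(-156) + 21131)/(G(X(11)) + n(-206, v(9))) = (-218 + 21131)/(134 + 2*(-206)) = 20913/(134 - 412) = 20913/(-278) = 20913*(-1/278) = -20913/278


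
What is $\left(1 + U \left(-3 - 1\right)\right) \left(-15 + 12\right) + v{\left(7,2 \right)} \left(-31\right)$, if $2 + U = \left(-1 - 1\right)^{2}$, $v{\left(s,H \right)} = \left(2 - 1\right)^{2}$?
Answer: $-10$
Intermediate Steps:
$v{\left(s,H \right)} = 1$ ($v{\left(s,H \right)} = 1^{2} = 1$)
$U = 2$ ($U = -2 + \left(-1 - 1\right)^{2} = -2 + \left(-2\right)^{2} = -2 + 4 = 2$)
$\left(1 + U \left(-3 - 1\right)\right) \left(-15 + 12\right) + v{\left(7,2 \right)} \left(-31\right) = \left(1 + 2 \left(-3 - 1\right)\right) \left(-15 + 12\right) + 1 \left(-31\right) = \left(1 + 2 \left(-4\right)\right) \left(-3\right) - 31 = \left(1 - 8\right) \left(-3\right) - 31 = \left(-7\right) \left(-3\right) - 31 = 21 - 31 = -10$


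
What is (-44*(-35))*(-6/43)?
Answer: -9240/43 ≈ -214.88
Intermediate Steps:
(-44*(-35))*(-6/43) = 1540*(-6*1/43) = 1540*(-6/43) = -9240/43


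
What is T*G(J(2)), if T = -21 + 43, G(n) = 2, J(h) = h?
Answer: 44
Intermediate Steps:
T = 22
T*G(J(2)) = 22*2 = 44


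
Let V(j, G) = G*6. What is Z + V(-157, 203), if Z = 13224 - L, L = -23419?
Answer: 37861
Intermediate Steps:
V(j, G) = 6*G
Z = 36643 (Z = 13224 - 1*(-23419) = 13224 + 23419 = 36643)
Z + V(-157, 203) = 36643 + 6*203 = 36643 + 1218 = 37861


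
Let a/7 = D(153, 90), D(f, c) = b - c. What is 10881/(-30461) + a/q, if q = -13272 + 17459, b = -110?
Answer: -88204147/127540207 ≈ -0.69158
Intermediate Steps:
q = 4187
D(f, c) = -110 - c
a = -1400 (a = 7*(-110 - 1*90) = 7*(-110 - 90) = 7*(-200) = -1400)
10881/(-30461) + a/q = 10881/(-30461) - 1400/4187 = 10881*(-1/30461) - 1400*1/4187 = -10881/30461 - 1400/4187 = -88204147/127540207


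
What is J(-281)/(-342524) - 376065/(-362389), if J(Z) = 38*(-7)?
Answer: 9207691681/8866209274 ≈ 1.0385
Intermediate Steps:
J(Z) = -266
J(-281)/(-342524) - 376065/(-362389) = -266/(-342524) - 376065/(-362389) = -266*(-1/342524) - 376065*(-1/362389) = 19/24466 + 376065/362389 = 9207691681/8866209274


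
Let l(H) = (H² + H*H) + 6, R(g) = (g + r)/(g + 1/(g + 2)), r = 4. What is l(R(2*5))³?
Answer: 3004310517764184/3138428376721 ≈ 957.27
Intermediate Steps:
R(g) = (4 + g)/(g + 1/(2 + g)) (R(g) = (g + 4)/(g + 1/(g + 2)) = (4 + g)/(g + 1/(2 + g)))
l(H) = 6 + 2*H² (l(H) = (H² + H²) + 6 = 2*H² + 6 = 6 + 2*H²)
l(R(2*5))³ = (6 + 2*((8 + (2*5)² + 6*(2*5))/(1 + (2*5)² + 2*(2*5)))²)³ = (6 + 2*((8 + 10² + 6*10)/(1 + 10² + 2*10))²)³ = (6 + 2*((8 + 100 + 60)/(1 + 100 + 20))²)³ = (6 + 2*(168/121)²)³ = (6 + 2*(28224/14641))³ = (6 + 56448/14641)³ = (144294/14641)³ = 3004310517764184/3138428376721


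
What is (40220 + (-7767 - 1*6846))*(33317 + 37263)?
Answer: 1807342060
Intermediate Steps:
(40220 + (-7767 - 1*6846))*(33317 + 37263) = (40220 + (-7767 - 6846))*70580 = (40220 - 14613)*70580 = 25607*70580 = 1807342060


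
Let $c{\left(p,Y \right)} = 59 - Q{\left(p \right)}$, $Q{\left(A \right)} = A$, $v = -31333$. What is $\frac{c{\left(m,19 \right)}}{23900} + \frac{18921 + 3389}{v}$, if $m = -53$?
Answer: $- \frac{132424926}{187214675} \approx -0.70734$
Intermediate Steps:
$c{\left(p,Y \right)} = 59 - p$
$\frac{c{\left(m,19 \right)}}{23900} + \frac{18921 + 3389}{v} = \frac{59 - -53}{23900} + \frac{18921 + 3389}{-31333} = \left(59 + 53\right) \frac{1}{23900} + 22310 \left(- \frac{1}{31333}\right) = 112 \cdot \frac{1}{23900} - \frac{22310}{31333} = \frac{28}{5975} - \frac{22310}{31333} = - \frac{132424926}{187214675}$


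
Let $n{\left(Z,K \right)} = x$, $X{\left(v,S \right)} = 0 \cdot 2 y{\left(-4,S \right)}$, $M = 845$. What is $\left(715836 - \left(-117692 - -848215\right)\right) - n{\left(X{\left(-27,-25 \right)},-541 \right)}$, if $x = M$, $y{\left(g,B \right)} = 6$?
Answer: $-15532$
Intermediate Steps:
$X{\left(v,S \right)} = 0$ ($X{\left(v,S \right)} = 0 \cdot 2 \cdot 6 = 0 \cdot 6 = 0$)
$x = 845$
$n{\left(Z,K \right)} = 845$
$\left(715836 - \left(-117692 - -848215\right)\right) - n{\left(X{\left(-27,-25 \right)},-541 \right)} = \left(715836 - \left(-117692 - -848215\right)\right) - 845 = \left(715836 - \left(-117692 + 848215\right)\right) - 845 = \left(715836 - 730523\right) - 845 = -14687 - 845 = -15532$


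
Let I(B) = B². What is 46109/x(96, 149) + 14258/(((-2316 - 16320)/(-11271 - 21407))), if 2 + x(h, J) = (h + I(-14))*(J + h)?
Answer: 925890372901/37032838 ≈ 25002.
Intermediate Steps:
x(h, J) = -2 + (196 + h)*(J + h) (x(h, J) = -2 + (h + (-14)²)*(J + h) = -2 + (h + 196)*(J + h) = -2 + (196 + h)*(J + h))
46109/x(96, 149) + 14258/(((-2316 - 16320)/(-11271 - 21407))) = 46109/(-2 + 96² + 196*149 + 196*96 + 149*96) + 14258/(((-2316 - 16320)/(-11271 - 21407))) = 46109/(-2 + 9216 + 29204 + 18816 + 14304) + 14258/((-18636/(-32678))) = 46109/71538 + 14258/((-18636*(-1/32678))) = 46109*(1/71538) + 14258/(9318/16339) = 46109/71538 + 14258*(16339/9318) = 46109/71538 + 116480731/4659 = 925890372901/37032838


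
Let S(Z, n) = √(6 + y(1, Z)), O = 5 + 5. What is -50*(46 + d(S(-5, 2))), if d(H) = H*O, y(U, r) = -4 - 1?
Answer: -2800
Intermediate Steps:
O = 10
y(U, r) = -5
S(Z, n) = 1 (S(Z, n) = √(6 - 5) = √1 = 1)
d(H) = 10*H (d(H) = H*10 = 10*H)
-50*(46 + d(S(-5, 2))) = -50*(46 + 10*1) = -50*(46 + 10) = -50*56 = -2800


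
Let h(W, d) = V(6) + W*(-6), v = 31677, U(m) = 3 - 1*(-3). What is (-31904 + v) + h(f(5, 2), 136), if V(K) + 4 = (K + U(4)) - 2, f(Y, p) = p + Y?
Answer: -263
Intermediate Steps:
U(m) = 6 (U(m) = 3 + 3 = 6)
f(Y, p) = Y + p
V(K) = K (V(K) = -4 + ((K + 6) - 2) = -4 + ((6 + K) - 2) = -4 + (4 + K) = K)
h(W, d) = 6 - 6*W (h(W, d) = 6 + W*(-6) = 6 - 6*W)
(-31904 + v) + h(f(5, 2), 136) = (-31904 + 31677) + (6 - 6*(5 + 2)) = -227 + (6 - 6*7) = -227 + (6 - 42) = -227 - 36 = -263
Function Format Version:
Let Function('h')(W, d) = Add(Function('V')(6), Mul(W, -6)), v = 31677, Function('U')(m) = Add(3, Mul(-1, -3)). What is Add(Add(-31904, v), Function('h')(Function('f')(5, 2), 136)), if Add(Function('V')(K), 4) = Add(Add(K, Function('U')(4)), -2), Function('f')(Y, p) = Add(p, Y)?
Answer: -263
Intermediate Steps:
Function('U')(m) = 6 (Function('U')(m) = Add(3, 3) = 6)
Function('f')(Y, p) = Add(Y, p)
Function('V')(K) = K (Function('V')(K) = Add(-4, Add(Add(K, 6), -2)) = Add(-4, Add(Add(6, K), -2)) = Add(-4, Add(4, K)) = K)
Function('h')(W, d) = Add(6, Mul(-6, W)) (Function('h')(W, d) = Add(6, Mul(W, -6)) = Add(6, Mul(-6, W)))
Add(Add(-31904, v), Function('h')(Function('f')(5, 2), 136)) = Add(Add(-31904, 31677), Add(6, Mul(-6, Add(5, 2)))) = Add(-227, Add(6, Mul(-6, 7))) = Add(-227, Add(6, -42)) = Add(-227, -36) = -263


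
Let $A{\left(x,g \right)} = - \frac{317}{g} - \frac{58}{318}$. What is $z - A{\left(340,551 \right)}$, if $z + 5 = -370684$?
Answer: $- \frac{32475626219}{87609} \approx -3.7069 \cdot 10^{5}$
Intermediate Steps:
$z = -370689$ ($z = -5 - 370684 = -370689$)
$A{\left(x,g \right)} = - \frac{29}{159} - \frac{317}{g}$ ($A{\left(x,g \right)} = - \frac{317}{g} - \frac{29}{159} = - \frac{29}{159} - \frac{317}{g}$)
$z - A{\left(340,551 \right)} = -370689 - \left(- \frac{29}{159} - \frac{317}{551}\right) = -370689 - - \frac{66382}{87609} = -370689 + \frac{66382}{87609} = - \frac{32475626219}{87609}$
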